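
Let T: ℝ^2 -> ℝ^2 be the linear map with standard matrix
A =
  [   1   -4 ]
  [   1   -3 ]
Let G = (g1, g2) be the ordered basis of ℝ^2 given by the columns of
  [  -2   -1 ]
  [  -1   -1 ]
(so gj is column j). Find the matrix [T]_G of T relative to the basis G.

Let P have columns g1, g2. Then [T]_G = P^(-1) A P.
Here det P = 1, so P^(-1) is integer; computing A P first and then P^(-1)(A P) gives [[-1, -1], [0, -1]].

[[-1, -1], [0, -1]]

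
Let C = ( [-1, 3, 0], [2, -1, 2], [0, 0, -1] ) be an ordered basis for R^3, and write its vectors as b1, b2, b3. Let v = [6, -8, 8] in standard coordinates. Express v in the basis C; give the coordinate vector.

Write v = c_1 b1 + ... + c_3 b3 and solve for the c_i.
Solving this 3x3 system gives c = (-2, 2, -4).
Check: -2b1 + 2b2 - 4b3 = [6, -8, 8].

[-2, 2, -4]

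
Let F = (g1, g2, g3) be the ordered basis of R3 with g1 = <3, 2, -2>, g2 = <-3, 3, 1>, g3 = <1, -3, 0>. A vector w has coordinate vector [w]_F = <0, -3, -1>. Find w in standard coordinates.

The coordinates say w = 0·g1 - 3g2 - g3; adding the scaled basis vectors gives <8, -6, -3>.

<8, -6, -3>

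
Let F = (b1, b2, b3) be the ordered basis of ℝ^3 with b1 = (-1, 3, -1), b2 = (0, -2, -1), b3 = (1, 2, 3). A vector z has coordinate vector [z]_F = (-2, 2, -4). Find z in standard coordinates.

The coordinates say z = -2b1 + 2b2 - 4b3; adding the scaled basis vectors gives (-2, -18, -12).

(-2, -18, -12)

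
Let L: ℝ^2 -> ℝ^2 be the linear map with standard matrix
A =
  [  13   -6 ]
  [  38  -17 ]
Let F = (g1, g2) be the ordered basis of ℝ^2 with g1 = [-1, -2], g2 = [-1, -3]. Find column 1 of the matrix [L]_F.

Compute L(g1) = A g1 = [-1, -4] in standard coordinates.
Then write this in F-coordinates: solve for y in y_1 g1 + y_2 g2 = [-1, -4].
This gives y = [-1, 2], which is column 1 of [L]_F.

[-1, 2]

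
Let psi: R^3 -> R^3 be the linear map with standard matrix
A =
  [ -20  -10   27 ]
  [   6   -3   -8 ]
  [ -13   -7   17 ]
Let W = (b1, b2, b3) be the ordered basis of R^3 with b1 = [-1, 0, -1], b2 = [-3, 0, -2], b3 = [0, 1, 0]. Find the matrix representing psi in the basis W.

[[-2, -3, 1], [3, -1, 3], [2, -2, -3]]

With P the matrix whose columns are b1, ..., b3, [psi]_W = P^(-1) A P.
Column by column: psi(b1) = A b1 = [-7, 2, -4]; its W-coordinates [-2, 3, 2] give column 1.
Continuing for each basis vector yields [psi]_W = [[-2, -3, 1], [3, -1, 3], [2, -2, -3]].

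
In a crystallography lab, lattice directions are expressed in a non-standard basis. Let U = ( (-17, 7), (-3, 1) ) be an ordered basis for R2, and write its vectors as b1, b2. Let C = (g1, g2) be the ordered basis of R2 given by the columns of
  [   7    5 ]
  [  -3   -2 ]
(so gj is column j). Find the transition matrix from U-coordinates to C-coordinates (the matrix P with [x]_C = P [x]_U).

[[-1, 1], [-2, -2]]

Column j of P is [bj]_C, since P maps U-coordinates to C-coordinates.
Expressing b1 in C: b1 = -g1 - 2g2, so column 1 of P is (-1, -2).
Doing the same for each bj gives P = [[-1, 1], [-2, -2]].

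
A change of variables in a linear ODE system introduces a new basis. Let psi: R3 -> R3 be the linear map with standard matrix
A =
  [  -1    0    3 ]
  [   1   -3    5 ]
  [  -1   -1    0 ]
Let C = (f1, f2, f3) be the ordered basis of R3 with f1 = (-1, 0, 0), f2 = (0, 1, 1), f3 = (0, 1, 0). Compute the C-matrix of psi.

With P the matrix whose columns are f1, ..., f3, [psi]_C = P^(-1) A P.
Column by column: psi(f1) = A f1 = (1, -1, 1); its C-coordinates (-1, 1, -2) give column 1.
Continuing for each basis vector yields [psi]_C = [[-1, -3, 0], [1, -1, -1], [-2, 3, -2]].

[[-1, -3, 0], [1, -1, -1], [-2, 3, -2]]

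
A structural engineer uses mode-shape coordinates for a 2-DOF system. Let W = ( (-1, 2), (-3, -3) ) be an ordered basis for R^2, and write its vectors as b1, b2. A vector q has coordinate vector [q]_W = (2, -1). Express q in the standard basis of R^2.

(1, 7)

The coordinates say q = 2b1 - b2; adding the scaled basis vectors gives (1, 7).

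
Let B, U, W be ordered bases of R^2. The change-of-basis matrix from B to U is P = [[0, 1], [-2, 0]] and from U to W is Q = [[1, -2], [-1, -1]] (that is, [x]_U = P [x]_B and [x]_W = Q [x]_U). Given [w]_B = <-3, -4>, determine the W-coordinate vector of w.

First [w]_U = P [w]_B = <-4, 6>.
Then [w]_W = Q [w]_U = <-16, -2>.

<-16, -2>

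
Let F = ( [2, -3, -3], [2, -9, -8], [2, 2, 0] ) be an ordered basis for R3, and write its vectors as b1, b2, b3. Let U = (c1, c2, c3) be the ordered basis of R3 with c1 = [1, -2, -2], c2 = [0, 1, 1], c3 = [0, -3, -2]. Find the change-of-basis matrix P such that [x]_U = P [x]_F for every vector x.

[[2, 2, 2], [1, -2, 0], [0, 1, -2]]

Column j of P is [bj]_U, since P maps F-coordinates to U-coordinates.
Expressing b1 in U: b1 = 2c1 + c2 + 0·c3, so column 1 of P is [2, 1, 0].
Doing the same for each bj gives P = [[2, 2, 2], [1, -2, 0], [0, 1, -2]].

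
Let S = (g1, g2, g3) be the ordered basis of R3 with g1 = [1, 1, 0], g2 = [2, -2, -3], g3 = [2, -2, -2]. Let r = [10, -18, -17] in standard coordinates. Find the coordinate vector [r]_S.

[-4, 3, 4]

Write r = c_1 g1 + ... + c_3 g3 and solve for the c_i.
Row-reducing the augmented matrix [M | r] gives c = (-4, 3, 4).
Check: -4g1 + 3g2 + 4g3 = [10, -18, -17].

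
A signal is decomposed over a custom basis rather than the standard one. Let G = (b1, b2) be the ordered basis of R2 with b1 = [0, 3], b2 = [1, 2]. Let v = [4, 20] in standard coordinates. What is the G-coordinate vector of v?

[4, 4]

[v]_G is the unique c with M c = v, where M has columns b1, b2.
System: 0c_1 + c_2 = 4, 3c_1 + 2c_2 = 20; solving gives c_1 = 4, c_2 = 4.
Check: 4b1 + 4b2 = [4, 20].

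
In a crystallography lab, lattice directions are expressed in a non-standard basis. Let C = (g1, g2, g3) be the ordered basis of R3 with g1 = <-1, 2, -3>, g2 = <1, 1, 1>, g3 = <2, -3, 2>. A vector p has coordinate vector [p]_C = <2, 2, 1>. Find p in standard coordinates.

<2, 3, -2>

The coordinates say p = 2g1 + 2g2 + g3; adding the scaled basis vectors gives <2, 3, -2>.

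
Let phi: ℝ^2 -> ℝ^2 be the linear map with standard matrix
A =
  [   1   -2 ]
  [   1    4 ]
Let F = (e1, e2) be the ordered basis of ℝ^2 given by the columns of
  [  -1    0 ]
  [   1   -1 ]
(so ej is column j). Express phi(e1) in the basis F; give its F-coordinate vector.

<3, 0>

Compute phi(e1) = A e1 = <-3, 3> in standard coordinates.
Then write this in F-coordinates: solve for y in y_1 e1 + y_2 e2 = <-3, 3>.
This gives y = <3, 0>, which is column 1 of [phi]_F.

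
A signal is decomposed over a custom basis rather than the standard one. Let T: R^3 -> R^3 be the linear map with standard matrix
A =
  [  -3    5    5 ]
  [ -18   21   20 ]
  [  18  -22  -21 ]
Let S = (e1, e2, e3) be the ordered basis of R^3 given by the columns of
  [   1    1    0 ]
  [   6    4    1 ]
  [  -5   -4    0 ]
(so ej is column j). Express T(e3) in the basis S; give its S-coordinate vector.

Column 3 of [T]_S is the S-coordinate vector of T(e3).
In standard coordinates T(e3) = A e3 = [5, 21, -22].
Converting to S: [5, 21, -22] = 2e1 + 3e2 - 3e3, so the coordinate vector is [2, 3, -3].

[2, 3, -3]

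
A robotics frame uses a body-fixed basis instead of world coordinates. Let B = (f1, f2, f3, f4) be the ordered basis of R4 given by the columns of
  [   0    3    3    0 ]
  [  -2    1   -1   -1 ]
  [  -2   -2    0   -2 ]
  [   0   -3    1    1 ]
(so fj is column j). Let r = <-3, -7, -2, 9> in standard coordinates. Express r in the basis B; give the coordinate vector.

Write r = c_1 f1 + ... + c_4 f4 and solve for the c_i.
Row-reducing the augmented matrix [M | r] gives c = (1, -2, 1, 2).
Check: f1 - 2f2 + f3 + 2f4 = <-3, -7, -2, 9>.

<1, -2, 1, 2>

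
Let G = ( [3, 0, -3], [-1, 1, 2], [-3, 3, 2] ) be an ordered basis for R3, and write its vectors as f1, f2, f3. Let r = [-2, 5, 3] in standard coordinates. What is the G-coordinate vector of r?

[1, 2, 1]

Write r = c_1 f1 + ... + c_3 f3 and solve for the c_i.
Gaussian elimination on [M | r] yields c = (1, 2, 1).
Check: f1 + 2f2 + f3 = [-2, 5, 3].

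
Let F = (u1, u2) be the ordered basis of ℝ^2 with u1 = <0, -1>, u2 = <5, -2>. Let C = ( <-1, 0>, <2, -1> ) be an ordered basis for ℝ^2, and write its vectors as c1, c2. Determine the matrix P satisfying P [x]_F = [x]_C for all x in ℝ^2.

Let M have columns uj and N have columns cj. Then for every x, N [x]_C = x = M [x]_F, so P = N^(-1) M.
Since det N = 1, N^(-1) has integer entries; multiplying gives P = [[2, -1], [1, 2]].

[[2, -1], [1, 2]]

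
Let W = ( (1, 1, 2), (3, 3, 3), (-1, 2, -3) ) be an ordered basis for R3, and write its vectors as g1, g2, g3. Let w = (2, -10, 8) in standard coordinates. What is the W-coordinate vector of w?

We seek scalars with c_1 g1 + ... + c_3 g3 = w; equivalently solve M c = w where the columns of M are g1, ..., g3.
Gaussian elimination on [M | w] yields c = (-2, 0, -4).
Check: -2g1 + 0·g2 - 4g3 = (2, -10, 8).

(-2, 0, -4)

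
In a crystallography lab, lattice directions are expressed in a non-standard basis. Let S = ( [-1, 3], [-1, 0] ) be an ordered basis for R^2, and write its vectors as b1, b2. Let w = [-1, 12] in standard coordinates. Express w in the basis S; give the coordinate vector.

[w]_S is the unique c with M c = w, where M has columns b1, b2.
System: -c_1 - c_2 = -1, 3c_1 + 0c_2 = 12; solving gives c_1 = 4, c_2 = -3.
Check: 4b1 - 3b2 = [-1, 12].

[4, -3]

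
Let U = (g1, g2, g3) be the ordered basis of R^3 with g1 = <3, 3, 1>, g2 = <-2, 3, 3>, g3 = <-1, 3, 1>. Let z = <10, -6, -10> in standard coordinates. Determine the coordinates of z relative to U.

We seek scalars with c_1 g1 + ... + c_3 g3 = z; equivalently solve M c = z where the columns of M are g1, ..., g3.
Solving this 3x3 system gives c = (1, -4, 1).
Check: g1 - 4g2 + g3 = <10, -6, -10>.

<1, -4, 1>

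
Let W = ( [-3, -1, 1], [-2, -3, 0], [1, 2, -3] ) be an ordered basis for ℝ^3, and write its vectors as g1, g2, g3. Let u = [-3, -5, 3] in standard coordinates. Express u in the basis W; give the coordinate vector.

[u]_W is the unique c with M c = u, where M has columns g1, ..., g3.
Row-reducing the augmented matrix [M | u] gives c = (0, 1, -1).
Check: 0·g1 + g2 - g3 = [-3, -5, 3].

[0, 1, -1]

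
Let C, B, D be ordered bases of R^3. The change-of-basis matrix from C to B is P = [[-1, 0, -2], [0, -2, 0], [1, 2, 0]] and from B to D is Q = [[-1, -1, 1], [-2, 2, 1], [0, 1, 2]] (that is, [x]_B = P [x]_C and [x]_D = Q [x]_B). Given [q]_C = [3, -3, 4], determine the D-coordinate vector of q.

Composing the changes, [q]_D = Q P [q]_C.
Q P = [[2, 4, 2], [3, -2, 4], [2, 2, 0]]; applying this to [3, -3, 4] gives [2, 31, 0].

[2, 31, 0]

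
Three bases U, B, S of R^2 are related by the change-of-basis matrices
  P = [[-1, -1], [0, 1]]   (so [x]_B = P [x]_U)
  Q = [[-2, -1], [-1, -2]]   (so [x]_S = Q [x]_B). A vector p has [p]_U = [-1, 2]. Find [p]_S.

[0, -3]

Composing the changes, [p]_S = Q P [p]_U.
Q P = [[2, 1], [1, -1]]; applying this to [-1, 2] gives [0, -3].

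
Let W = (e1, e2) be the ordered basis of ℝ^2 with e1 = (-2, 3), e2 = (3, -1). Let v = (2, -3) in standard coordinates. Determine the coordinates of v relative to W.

(-1, 0)

Write v = c_1 e1 + c_2 e2 and solve for the c_i.
System: -2c_1 + 3c_2 = 2, 3c_1 - c_2 = -3; solving gives c_1 = -1, c_2 = 0.
Check: -e1 + 0·e2 = (2, -3).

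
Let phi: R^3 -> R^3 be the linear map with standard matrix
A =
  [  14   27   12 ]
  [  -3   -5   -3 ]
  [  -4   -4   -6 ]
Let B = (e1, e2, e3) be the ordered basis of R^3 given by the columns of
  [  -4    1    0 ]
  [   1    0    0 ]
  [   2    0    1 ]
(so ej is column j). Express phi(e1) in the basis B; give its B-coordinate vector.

<1, -1, -2>

Column 1 of [phi]_B is the B-coordinate vector of phi(e1).
In standard coordinates phi(e1) = A e1 = <-5, 1, 0>.
Converting to B: <-5, 1, 0> = e1 - e2 - 2e3, so the coordinate vector is <1, -1, -2>.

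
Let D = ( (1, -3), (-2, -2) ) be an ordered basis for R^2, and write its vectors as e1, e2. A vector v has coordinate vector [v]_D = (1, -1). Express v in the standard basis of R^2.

v = M [v]_D, where M has columns e1, e2.
Carrying out the matrix-vector product, v = (3, -1).

(3, -1)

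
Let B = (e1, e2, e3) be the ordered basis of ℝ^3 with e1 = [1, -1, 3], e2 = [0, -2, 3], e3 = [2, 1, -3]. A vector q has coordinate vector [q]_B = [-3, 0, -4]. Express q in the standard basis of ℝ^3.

The coordinates say q = -3e1 + 0·e2 - 4e3; adding the scaled basis vectors gives [-11, -1, 3].

[-11, -1, 3]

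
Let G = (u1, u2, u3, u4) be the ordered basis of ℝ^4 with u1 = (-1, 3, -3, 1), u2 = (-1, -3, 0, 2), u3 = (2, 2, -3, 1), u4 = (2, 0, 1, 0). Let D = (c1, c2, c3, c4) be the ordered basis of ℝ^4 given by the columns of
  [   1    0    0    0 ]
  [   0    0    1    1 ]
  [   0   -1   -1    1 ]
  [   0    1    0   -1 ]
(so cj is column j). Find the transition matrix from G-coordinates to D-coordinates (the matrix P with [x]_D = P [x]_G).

[[-1, -1, 2, 2], [2, 1, 1, 1], [2, -2, 2, -1], [1, -1, 0, 1]]

Let M have columns uj and N have columns cj. Then for every x, N [x]_D = x = M [x]_G, so P = N^(-1) M.
Since det N = 1, N^(-1) has integer entries; multiplying gives P = [[-1, -1, 2, 2], [2, 1, 1, 1], [2, -2, 2, -1], [1, -1, 0, 1]].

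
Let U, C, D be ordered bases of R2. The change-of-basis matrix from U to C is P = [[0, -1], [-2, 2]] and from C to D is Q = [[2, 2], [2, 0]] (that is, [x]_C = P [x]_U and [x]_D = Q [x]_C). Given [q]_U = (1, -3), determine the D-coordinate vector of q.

Composing the changes, [q]_D = Q P [q]_U.
Q P = [[-4, 2], [0, -2]]; applying this to (1, -3) gives (-10, 6).

(-10, 6)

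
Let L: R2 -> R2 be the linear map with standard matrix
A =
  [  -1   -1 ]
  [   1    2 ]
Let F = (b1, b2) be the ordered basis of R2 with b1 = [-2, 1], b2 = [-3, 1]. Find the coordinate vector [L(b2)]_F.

[-1, 0]

Column 2 of [L]_F is the F-coordinate vector of L(b2).
In standard coordinates L(b2) = A b2 = [2, -1].
Converting to F: [2, -1] = -b1 + 0·b2, so the coordinate vector is [-1, 0].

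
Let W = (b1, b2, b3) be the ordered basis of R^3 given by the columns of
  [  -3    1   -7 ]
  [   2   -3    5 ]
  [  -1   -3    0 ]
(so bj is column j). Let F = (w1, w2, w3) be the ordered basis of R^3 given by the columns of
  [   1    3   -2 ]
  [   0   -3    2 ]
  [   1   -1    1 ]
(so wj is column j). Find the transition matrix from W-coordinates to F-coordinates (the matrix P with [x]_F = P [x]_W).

[[-1, -2, -2], [-2, 1, -1], [-2, 0, 1]]

Column j of P is [bj]_F, since P maps W-coordinates to F-coordinates.
Expressing b1 in F: b1 = -w1 - 2w2 - 2w3, so column 1 of P is (-1, -2, -2).
Doing the same for each bj gives P = [[-1, -2, -2], [-2, 1, -1], [-2, 0, 1]].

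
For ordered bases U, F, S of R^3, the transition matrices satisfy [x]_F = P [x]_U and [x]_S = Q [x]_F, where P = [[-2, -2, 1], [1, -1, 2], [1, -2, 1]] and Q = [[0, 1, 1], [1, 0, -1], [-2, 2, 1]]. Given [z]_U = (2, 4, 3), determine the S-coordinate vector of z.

(1, -6, 23)

First [z]_F = P [z]_U = (-9, 4, -3).
Then [z]_S = Q [z]_F = (1, -6, 23).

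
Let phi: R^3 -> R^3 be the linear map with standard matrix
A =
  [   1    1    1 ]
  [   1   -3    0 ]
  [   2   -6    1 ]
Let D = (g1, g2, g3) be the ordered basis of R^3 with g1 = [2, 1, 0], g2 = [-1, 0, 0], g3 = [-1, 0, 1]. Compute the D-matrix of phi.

Let P have columns g1, ..., g3. Then [phi]_D = P^(-1) A P.
Here det P = 1, so P^(-1) is integer; computing A P first and then P^(-1)(A P) gives [[-1, -1, -1], [-3, 1, -1], [-2, -2, -1]].

[[-1, -1, -1], [-3, 1, -1], [-2, -2, -1]]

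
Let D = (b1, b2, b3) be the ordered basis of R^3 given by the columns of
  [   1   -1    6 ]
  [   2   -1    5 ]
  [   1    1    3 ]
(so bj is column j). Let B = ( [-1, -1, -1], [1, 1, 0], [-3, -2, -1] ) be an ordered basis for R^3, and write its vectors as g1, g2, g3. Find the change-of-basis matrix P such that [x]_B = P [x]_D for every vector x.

Take x = bj: its D-coordinates are the j-th standard unit vector, so P e_j — column j of P — equals [bj]_B.
b1 = -2g1 + 2g2 + g3, giving column 1 = [-2, 2, 1]; repeating for each j gives P = [[-2, -1, -2], [2, -2, 1], [1, 0, -1]].

[[-2, -1, -2], [2, -2, 1], [1, 0, -1]]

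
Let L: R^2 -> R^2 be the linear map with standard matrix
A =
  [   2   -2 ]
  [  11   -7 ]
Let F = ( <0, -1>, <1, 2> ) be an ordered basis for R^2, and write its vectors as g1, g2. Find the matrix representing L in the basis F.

[[-3, -1], [2, -2]]

Let P have columns g1, g2. Then [L]_F = P^(-1) A P.
Here det P = 1, so P^(-1) is integer; computing A P first and then P^(-1)(A P) gives [[-3, -1], [2, -2]].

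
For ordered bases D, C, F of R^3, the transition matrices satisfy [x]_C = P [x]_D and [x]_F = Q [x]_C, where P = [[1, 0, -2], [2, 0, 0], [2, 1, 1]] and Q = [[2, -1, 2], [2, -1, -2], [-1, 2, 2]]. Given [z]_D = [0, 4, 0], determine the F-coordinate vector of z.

[8, -8, 8]

Composing the changes, [z]_F = Q P [z]_D.
Q P = [[4, 2, -2], [-4, -2, -6], [7, 2, 4]]; applying this to [0, 4, 0] gives [8, -8, 8].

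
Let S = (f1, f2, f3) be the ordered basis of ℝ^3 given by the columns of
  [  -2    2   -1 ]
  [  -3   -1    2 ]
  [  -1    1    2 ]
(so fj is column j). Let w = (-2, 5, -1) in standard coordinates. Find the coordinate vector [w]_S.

(-1, -2, 0)

We seek scalars with c_1 f1 + ... + c_3 f3 = w; equivalently solve M c = w where the columns of M are f1, ..., f3.
Gaussian elimination on [M | w] yields c = (-1, -2, 0).
Check: -f1 - 2f2 + 0·f3 = (-2, 5, -1).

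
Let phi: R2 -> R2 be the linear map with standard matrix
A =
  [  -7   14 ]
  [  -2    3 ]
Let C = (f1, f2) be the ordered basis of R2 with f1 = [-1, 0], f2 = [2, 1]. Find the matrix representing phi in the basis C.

[[-3, -2], [2, -1]]

Let P have columns f1, f2. Then [phi]_C = P^(-1) A P.
Here det P = -1, so P^(-1) is integer; computing A P first and then P^(-1)(A P) gives [[-3, -2], [2, -1]].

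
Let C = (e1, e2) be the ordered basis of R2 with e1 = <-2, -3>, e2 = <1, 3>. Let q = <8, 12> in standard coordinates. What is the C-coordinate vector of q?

Write q = c_1 e1 + c_2 e2 and solve for the c_i.
System: -2c_1 + c_2 = 8, -3c_1 + 3c_2 = 12; solving gives c_1 = -4, c_2 = 0.
Check: -4e1 + 0·e2 = <8, 12>.

<-4, 0>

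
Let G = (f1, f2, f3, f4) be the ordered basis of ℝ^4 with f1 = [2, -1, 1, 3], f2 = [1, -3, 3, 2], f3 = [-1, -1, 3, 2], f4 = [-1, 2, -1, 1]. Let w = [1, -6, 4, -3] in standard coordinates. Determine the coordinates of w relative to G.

Write w = c_1 f1 + ... + c_4 f4 and solve for the c_i.
Row-reducing the augmented matrix [M | w] gives c = (-1, 1, 0, -2).
Check: -f1 + f2 + 0·f3 - 2f4 = [1, -6, 4, -3].

[-1, 1, 0, -2]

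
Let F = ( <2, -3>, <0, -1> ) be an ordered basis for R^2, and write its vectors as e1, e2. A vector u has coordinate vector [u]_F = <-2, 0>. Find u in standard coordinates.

<-4, 6>

u = M [u]_F, where M has columns e1, e2.
Carrying out the matrix-vector product, u = <-4, 6>.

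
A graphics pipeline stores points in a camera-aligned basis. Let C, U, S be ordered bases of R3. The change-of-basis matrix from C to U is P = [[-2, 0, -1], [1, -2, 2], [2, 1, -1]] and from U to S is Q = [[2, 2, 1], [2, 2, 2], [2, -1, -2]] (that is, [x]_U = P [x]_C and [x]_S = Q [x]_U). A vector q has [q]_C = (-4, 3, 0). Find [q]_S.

First [q]_U = P [q]_C = (8, -10, -5).
Then [q]_S = Q [q]_U = (-9, -14, 36).

(-9, -14, 36)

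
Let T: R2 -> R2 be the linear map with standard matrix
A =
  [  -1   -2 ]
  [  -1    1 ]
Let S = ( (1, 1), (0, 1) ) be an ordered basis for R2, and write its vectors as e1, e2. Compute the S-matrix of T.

With P the matrix whose columns are e1, e2, [T]_S = P^(-1) A P.
Column by column: T(e1) = A e1 = (-3, 0); its S-coordinates (-3, 3) give column 1.
Continuing for each basis vector yields [T]_S = [[-3, -2], [3, 3]].

[[-3, -2], [3, 3]]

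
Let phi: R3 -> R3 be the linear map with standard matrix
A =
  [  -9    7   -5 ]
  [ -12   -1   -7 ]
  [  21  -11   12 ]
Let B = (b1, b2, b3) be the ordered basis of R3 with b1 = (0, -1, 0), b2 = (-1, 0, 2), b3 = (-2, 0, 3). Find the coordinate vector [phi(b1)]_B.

Column 1 of [phi]_B is the B-coordinate vector of phi(b1).
In standard coordinates phi(b1) = A b1 = (-7, 1, 11).
Converting to B: (-7, 1, 11) = -b1 + b2 + 3b3, so the coordinate vector is (-1, 1, 3).

(-1, 1, 3)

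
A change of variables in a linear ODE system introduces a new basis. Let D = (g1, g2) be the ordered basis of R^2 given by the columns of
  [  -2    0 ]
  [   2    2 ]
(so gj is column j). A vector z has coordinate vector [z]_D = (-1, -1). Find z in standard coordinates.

(2, -4)

z = M [z]_D, where M has columns g1, g2.
Carrying out the matrix-vector product, z = (2, -4).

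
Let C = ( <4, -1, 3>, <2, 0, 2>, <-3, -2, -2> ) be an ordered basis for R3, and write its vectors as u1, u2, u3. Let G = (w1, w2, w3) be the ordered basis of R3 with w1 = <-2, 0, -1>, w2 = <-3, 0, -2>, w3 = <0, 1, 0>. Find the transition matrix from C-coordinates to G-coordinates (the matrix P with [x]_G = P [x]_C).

[[1, 2, 0], [-2, -2, 1], [-1, 0, -2]]

Take x = uj: its C-coordinates are the j-th standard unit vector, so P e_j — column j of P — equals [uj]_G.
u1 = w1 - 2w2 - w3, giving column 1 = <1, -2, -1>; repeating for each j gives P = [[1, 2, 0], [-2, -2, 1], [-1, 0, -2]].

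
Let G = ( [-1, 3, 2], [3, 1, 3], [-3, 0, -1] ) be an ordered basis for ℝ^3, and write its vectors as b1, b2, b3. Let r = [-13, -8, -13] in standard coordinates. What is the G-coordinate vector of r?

[r]_G is the unique c with M c = r, where M has columns b1, ..., b3.
Solving this 3x3 system gives c = (-2, -2, 3).
Check: -2b1 - 2b2 + 3b3 = [-13, -8, -13].

[-2, -2, 3]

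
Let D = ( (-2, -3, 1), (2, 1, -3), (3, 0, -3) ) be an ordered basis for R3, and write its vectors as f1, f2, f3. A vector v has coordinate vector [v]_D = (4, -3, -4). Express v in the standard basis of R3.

(-26, -15, 25)

By definition v = 4f1 - 3f2 - 4f3.
Summing componentwise gives (-26, -15, 25).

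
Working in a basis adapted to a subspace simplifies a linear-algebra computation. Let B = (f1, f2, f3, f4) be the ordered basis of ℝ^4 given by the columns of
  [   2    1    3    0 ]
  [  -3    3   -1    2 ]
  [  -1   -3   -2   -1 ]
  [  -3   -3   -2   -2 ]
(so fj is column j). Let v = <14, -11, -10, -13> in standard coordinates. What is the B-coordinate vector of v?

<3, 2, 2, -3>

Write v = c_1 f1 + ... + c_4 f4 and solve for the c_i.
Row-reducing the augmented matrix [M | v] gives c = (3, 2, 2, -3).
Check: 3f1 + 2f2 + 2f3 - 3f4 = <14, -11, -10, -13>.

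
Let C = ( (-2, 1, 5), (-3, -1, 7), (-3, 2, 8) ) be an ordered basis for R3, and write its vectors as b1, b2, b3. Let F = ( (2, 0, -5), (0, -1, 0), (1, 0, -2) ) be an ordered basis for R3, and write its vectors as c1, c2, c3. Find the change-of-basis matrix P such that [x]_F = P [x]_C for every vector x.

Column j of P is [bj]_F, since P maps C-coordinates to F-coordinates.
Expressing b1 in F: b1 = -c1 - c2 + 0·c3, so column 1 of P is (-1, -1, 0).
Doing the same for each bj gives P = [[-1, -1, -2], [-1, 1, -2], [0, -1, 1]].

[[-1, -1, -2], [-1, 1, -2], [0, -1, 1]]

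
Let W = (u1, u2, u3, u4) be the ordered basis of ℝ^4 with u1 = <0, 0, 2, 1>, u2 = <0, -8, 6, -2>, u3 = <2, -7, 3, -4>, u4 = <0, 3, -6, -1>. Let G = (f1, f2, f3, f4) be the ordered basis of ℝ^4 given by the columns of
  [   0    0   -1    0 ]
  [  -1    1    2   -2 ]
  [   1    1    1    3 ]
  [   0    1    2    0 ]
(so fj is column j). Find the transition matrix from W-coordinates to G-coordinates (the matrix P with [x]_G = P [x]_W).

[[1, 2, -1, -2], [1, -2, 0, -1], [0, 0, -2, 0], [0, 2, 2, -1]]

Column j of P is [uj]_G, since P maps W-coordinates to G-coordinates.
Expressing u1 in G: u1 = f1 + f2 + 0·f3 + 0·f4, so column 1 of P is <1, 1, 0, 0>.
Doing the same for each uj gives P = [[1, 2, -1, -2], [1, -2, 0, -1], [0, 0, -2, 0], [0, 2, 2, -1]].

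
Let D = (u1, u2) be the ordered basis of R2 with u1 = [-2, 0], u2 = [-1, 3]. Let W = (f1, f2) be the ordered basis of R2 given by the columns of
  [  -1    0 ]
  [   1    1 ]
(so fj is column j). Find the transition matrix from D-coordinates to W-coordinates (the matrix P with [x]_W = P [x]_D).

[[2, 1], [-2, 2]]

Take x = uj: its D-coordinates are the j-th standard unit vector, so P e_j — column j of P — equals [uj]_W.
u1 = 2f1 - 2f2, giving column 1 = [2, -2]; repeating for each j gives P = [[2, 1], [-2, 2]].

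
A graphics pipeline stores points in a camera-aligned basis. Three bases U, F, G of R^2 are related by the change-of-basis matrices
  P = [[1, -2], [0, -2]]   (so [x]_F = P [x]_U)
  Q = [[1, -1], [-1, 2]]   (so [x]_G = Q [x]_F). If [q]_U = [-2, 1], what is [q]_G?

[-2, 0]

First [q]_F = P [q]_U = [-4, -2].
Then [q]_G = Q [q]_F = [-2, 0].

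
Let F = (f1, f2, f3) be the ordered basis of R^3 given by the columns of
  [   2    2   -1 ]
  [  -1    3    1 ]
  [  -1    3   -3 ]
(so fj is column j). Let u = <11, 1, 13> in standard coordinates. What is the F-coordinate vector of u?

Write u = c_1 f1 + ... + c_3 f3 and solve for the c_i.
Gaussian elimination on [M | u] yields c = (2, 2, -3).
Check: 2f1 + 2f2 - 3f3 = <11, 1, 13>.

<2, 2, -3>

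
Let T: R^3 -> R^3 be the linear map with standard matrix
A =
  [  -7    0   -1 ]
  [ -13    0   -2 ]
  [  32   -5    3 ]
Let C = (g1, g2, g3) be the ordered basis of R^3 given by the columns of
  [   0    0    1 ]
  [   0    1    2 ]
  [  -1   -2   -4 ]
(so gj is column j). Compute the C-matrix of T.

The j-th column of [T]_C is [T(gj)]_C.
T(g1) = A g1 = [1, 2, -3] = -g1 + 0·g2 + g3, so column 1 is [-1, 0, 1].
Repeating for g2, g3 and assembling the columns gives [[-1, 3, 0], [0, 0, 1], [1, 2, -3]].

[[-1, 3, 0], [0, 0, 1], [1, 2, -3]]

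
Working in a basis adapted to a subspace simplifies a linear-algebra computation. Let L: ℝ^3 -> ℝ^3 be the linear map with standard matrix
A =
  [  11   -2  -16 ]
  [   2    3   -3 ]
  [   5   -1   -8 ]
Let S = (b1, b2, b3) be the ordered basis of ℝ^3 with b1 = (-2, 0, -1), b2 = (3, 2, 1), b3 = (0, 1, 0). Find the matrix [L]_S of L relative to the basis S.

[[0, -2, 1], [-2, 3, 0], [3, 3, 3]]

With P the matrix whose columns are b1, ..., b3, [L]_S = P^(-1) A P.
Column by column: L(b1) = A b1 = (-6, -1, -2); its S-coordinates (0, -2, 3) give column 1.
Continuing for each basis vector yields [L]_S = [[0, -2, 1], [-2, 3, 0], [3, 3, 3]].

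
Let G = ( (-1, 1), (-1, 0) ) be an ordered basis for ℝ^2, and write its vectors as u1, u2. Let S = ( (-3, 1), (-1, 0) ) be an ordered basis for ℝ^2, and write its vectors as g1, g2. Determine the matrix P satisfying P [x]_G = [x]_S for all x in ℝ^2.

[[1, 0], [-2, 1]]

Let M have columns uj and N have columns gj. Then for every x, N [x]_S = x = M [x]_G, so P = N^(-1) M.
Since det N = 1, N^(-1) has integer entries; multiplying gives P = [[1, 0], [-2, 1]].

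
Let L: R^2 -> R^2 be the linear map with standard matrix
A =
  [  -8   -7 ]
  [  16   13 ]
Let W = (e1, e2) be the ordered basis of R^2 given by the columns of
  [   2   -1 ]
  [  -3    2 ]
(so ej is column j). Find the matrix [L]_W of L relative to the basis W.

Let P have columns e1, e2. Then [L]_W = P^(-1) A P.
Here det P = 1, so P^(-1) is integer; computing A P first and then P^(-1)(A P) gives [[3, -2], [1, 2]].

[[3, -2], [1, 2]]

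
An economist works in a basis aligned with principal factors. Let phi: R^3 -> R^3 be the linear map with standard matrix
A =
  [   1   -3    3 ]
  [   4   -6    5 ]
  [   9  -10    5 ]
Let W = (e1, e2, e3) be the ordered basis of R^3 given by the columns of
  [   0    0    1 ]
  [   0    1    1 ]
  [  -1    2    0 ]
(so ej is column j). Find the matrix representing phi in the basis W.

The j-th column of [phi]_W is [phi(ej)]_W.
phi(e1) = A e1 = [-3, -5, -5] = e1 - 2e2 - 3e3, so column 1 is [1, -2, -3].
Repeating for e2, e3 and assembling the columns gives [[1, 2, 1], [-2, 1, 0], [-3, 3, -2]].

[[1, 2, 1], [-2, 1, 0], [-3, 3, -2]]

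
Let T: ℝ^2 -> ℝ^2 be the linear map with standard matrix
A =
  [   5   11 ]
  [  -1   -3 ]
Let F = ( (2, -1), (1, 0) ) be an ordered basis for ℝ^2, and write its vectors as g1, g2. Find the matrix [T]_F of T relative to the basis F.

With P the matrix whose columns are g1, g2, [T]_F = P^(-1) A P.
Column by column: T(g1) = A g1 = (-1, 1); its F-coordinates (-1, 1) give column 1.
Continuing for each basis vector yields [T]_F = [[-1, 1], [1, 3]].

[[-1, 1], [1, 3]]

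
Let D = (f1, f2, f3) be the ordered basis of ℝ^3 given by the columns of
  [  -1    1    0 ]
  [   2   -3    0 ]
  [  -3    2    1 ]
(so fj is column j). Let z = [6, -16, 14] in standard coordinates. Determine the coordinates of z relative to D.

[-2, 4, 0]

Write z = c_1 f1 + ... + c_3 f3 and solve for the c_i.
Gaussian elimination on [M | z] yields c = (-2, 4, 0).
Check: -2f1 + 4f2 + 0·f3 = [6, -16, 14].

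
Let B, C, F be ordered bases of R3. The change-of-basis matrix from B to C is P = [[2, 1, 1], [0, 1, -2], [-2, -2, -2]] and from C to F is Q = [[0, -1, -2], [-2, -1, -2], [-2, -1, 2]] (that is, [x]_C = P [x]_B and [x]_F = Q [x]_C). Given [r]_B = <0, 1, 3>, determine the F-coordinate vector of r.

First [r]_C = P [r]_B = <4, -5, -8>.
Then [r]_F = Q [r]_C = <21, 13, -19>.

<21, 13, -19>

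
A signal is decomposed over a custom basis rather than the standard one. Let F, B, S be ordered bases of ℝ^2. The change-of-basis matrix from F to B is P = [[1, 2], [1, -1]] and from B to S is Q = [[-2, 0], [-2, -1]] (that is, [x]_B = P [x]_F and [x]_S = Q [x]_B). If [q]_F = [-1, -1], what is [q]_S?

Composing the changes, [q]_S = Q P [q]_F.
Q P = [[-2, -4], [-3, -3]]; applying this to [-1, -1] gives [6, 6].

[6, 6]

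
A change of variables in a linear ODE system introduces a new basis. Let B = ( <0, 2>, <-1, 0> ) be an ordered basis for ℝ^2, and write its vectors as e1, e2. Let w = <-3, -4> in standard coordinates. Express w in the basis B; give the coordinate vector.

We seek scalars with c_1 e1 + c_2 e2 = w; equivalently solve M c = w where the columns of M are e1, e2.
System: 0c_1 - c_2 = -3, 2c_1 + 0c_2 = -4; solving gives c_1 = -2, c_2 = 3.
Check: -2e1 + 3e2 = <-3, -4>.

<-2, 3>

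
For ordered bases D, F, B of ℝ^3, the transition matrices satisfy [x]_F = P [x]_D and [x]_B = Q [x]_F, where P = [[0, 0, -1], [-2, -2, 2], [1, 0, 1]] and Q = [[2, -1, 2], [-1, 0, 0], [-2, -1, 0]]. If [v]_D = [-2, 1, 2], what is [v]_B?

[-10, 2, -2]

Apply P to get F-coordinates [-2, 6, 0], then Q to get B-coordinates.
The result is [v]_B = [-10, 2, -2].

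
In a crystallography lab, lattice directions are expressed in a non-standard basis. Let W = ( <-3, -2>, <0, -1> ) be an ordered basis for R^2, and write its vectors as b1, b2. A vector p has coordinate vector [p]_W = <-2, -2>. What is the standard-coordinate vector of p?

By definition p = -2b1 - 2b2.
Summing componentwise gives <6, 6>.

<6, 6>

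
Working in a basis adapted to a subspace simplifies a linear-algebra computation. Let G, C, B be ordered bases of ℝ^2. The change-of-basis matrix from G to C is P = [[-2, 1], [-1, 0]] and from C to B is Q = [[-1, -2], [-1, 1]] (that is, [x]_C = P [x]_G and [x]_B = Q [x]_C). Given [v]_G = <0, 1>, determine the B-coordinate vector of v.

<-1, -1>

Composing the changes, [v]_B = Q P [v]_G.
Q P = [[4, -1], [1, -1]]; applying this to <0, 1> gives <-1, -1>.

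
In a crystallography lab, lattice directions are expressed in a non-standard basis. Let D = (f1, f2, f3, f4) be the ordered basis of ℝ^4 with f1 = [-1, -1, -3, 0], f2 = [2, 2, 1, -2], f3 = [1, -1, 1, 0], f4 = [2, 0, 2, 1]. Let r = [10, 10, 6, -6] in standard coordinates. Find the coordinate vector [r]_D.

[0, 4, -2, 2]

We seek scalars with c_1 f1 + ... + c_4 f4 = r; equivalently solve M c = r where the columns of M are f1, ..., f4.
Row-reducing the augmented matrix [M | r] gives c = (0, 4, -2, 2).
Check: 0·f1 + 4f2 - 2f3 + 2f4 = [10, 10, 6, -6].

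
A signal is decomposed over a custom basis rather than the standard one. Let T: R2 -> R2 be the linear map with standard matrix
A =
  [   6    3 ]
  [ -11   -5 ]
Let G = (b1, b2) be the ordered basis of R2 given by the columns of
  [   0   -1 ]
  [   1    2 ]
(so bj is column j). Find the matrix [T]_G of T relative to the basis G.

[[1, 1], [-3, 0]]

Let P have columns b1, b2. Then [T]_G = P^(-1) A P.
Here det P = 1, so P^(-1) is integer; computing A P first and then P^(-1)(A P) gives [[1, 1], [-3, 0]].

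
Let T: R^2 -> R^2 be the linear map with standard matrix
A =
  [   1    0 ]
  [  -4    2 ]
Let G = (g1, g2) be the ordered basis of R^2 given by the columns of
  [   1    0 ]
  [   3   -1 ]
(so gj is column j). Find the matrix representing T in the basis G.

With P the matrix whose columns are g1, g2, [T]_G = P^(-1) A P.
Column by column: T(g1) = A g1 = [1, 2]; its G-coordinates [1, 1] give column 1.
Continuing for each basis vector yields [T]_G = [[1, 0], [1, 2]].

[[1, 0], [1, 2]]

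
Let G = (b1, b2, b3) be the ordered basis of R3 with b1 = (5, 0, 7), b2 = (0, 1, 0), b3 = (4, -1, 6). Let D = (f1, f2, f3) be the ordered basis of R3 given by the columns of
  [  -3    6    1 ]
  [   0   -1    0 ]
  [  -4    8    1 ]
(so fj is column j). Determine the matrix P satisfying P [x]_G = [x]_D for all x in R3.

Column j of P is [bj]_D, since P maps G-coordinates to D-coordinates.
Expressing b1 in D: b1 = -2f1 + 0·f2 - f3, so column 1 of P is (-2, 0, -1).
Doing the same for each bj gives P = [[-2, -2, 0], [0, -1, 1], [-1, 0, -2]].

[[-2, -2, 0], [0, -1, 1], [-1, 0, -2]]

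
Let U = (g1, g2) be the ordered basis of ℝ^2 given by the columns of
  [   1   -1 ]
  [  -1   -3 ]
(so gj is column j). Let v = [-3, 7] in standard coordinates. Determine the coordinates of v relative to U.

[v]_U is the unique c with M c = v, where M has columns g1, g2.
System: c_1 - c_2 = -3, -c_1 - 3c_2 = 7; solving gives c_1 = -4, c_2 = -1.
Check: -4g1 - g2 = [-3, 7].

[-4, -1]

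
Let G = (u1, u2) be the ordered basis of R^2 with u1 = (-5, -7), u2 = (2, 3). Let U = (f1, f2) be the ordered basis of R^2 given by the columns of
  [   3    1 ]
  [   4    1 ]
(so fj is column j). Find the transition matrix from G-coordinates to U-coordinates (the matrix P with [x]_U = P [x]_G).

[[-2, 1], [1, -1]]

Column j of P is [uj]_U, since P maps G-coordinates to U-coordinates.
Expressing u1 in U: u1 = -2f1 + f2, so column 1 of P is (-2, 1).
Doing the same for each uj gives P = [[-2, 1], [1, -1]].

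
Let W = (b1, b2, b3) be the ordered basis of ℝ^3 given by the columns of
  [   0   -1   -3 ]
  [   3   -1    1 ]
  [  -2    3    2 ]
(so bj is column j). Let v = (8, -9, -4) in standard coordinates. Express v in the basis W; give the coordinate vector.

(-3, -2, -2)

[v]_W is the unique c with M c = v, where M has columns b1, ..., b3.
Row-reducing the augmented matrix [M | v] gives c = (-3, -2, -2).
Check: -3b1 - 2b2 - 2b3 = (8, -9, -4).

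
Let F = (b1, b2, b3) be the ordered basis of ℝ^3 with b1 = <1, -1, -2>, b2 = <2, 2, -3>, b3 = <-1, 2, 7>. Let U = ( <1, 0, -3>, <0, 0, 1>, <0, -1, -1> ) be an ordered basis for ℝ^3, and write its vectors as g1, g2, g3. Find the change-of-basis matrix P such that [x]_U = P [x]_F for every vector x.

[[1, 2, -1], [2, 1, 2], [1, -2, -2]]

Take x = bj: its F-coordinates are the j-th standard unit vector, so P e_j — column j of P — equals [bj]_U.
b1 = g1 + 2g2 + g3, giving column 1 = <1, 2, 1>; repeating for each j gives P = [[1, 2, -1], [2, 1, 2], [1, -2, -2]].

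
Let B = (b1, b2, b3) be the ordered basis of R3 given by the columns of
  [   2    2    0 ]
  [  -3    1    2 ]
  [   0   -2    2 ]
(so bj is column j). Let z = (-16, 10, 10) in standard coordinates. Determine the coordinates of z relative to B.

(-4, -4, 1)

Write z = c_1 b1 + ... + c_3 b3 and solve for the c_i.
Gaussian elimination on [M | z] yields c = (-4, -4, 1).
Check: -4b1 - 4b2 + b3 = (-16, 10, 10).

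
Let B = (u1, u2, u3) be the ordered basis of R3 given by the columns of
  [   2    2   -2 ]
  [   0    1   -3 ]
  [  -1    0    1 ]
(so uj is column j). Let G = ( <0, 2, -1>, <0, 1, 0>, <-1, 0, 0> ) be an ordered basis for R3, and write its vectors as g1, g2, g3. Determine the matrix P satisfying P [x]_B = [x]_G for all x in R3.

[[1, 0, -1], [-2, 1, -1], [-2, -2, 2]]

Column j of P is [uj]_G, since P maps B-coordinates to G-coordinates.
Expressing u1 in G: u1 = g1 - 2g2 - 2g3, so column 1 of P is <1, -2, -2>.
Doing the same for each uj gives P = [[1, 0, -1], [-2, 1, -1], [-2, -2, 2]].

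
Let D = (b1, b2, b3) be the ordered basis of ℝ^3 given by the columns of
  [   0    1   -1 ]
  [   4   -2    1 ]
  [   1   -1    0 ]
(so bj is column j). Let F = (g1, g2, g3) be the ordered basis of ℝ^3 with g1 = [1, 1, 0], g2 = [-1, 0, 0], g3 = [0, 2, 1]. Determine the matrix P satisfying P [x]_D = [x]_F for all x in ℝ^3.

Let M have columns bj and N have columns gj. Then for every x, N [x]_F = x = M [x]_D, so P = N^(-1) M.
Since det N = 1, N^(-1) has integer entries; multiplying gives P = [[2, 0, 1], [2, -1, 2], [1, -1, 0]].

[[2, 0, 1], [2, -1, 2], [1, -1, 0]]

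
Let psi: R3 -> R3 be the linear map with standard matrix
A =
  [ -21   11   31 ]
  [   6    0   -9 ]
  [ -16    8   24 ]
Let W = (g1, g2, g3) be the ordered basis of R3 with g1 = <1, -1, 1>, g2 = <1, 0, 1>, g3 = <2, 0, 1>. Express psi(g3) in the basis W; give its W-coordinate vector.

<-3, -2, -3>

Column 3 of [psi]_W is the W-coordinate vector of psi(g3).
In standard coordinates psi(g3) = A g3 = <-11, 3, -8>.
Converting to W: <-11, 3, -8> = -3g1 - 2g2 - 3g3, so the coordinate vector is <-3, -2, -3>.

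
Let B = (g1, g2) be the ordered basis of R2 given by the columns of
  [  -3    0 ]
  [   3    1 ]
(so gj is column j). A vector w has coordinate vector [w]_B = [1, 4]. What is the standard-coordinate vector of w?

w = M [w]_B, where M has columns g1, g2.
Carrying out the matrix-vector product, w = [-3, 7].

[-3, 7]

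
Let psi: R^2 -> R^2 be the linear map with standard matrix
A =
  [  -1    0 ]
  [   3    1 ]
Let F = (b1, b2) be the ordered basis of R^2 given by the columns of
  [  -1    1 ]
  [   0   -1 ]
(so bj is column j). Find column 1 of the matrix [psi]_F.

[2, 3]

Column 1 of [psi]_F is the F-coordinate vector of psi(b1).
In standard coordinates psi(b1) = A b1 = [1, -3].
Converting to F: [1, -3] = 2b1 + 3b2, so the coordinate vector is [2, 3].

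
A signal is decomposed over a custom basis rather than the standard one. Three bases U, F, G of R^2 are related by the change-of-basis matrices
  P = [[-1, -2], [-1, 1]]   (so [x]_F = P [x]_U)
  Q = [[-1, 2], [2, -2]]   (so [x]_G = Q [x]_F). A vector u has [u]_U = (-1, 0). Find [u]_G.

Apply P to get F-coordinates (1, 1), then Q to get G-coordinates.
The result is [u]_G = (1, 0).

(1, 0)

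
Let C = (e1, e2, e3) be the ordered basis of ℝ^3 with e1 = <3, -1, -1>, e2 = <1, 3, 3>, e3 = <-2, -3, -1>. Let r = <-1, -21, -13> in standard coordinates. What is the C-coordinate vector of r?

Write r = c_1 e1 + ... + c_3 e3 and solve for the c_i.
Solving this 3x3 system gives c = (3, -2, 4).
Check: 3e1 - 2e2 + 4e3 = <-1, -21, -13>.

<3, -2, 4>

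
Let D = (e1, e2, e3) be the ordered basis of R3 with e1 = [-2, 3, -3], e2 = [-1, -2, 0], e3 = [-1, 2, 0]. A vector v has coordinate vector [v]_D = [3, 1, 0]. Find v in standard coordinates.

By definition v = 3e1 + e2 + 0·e3.
Summing componentwise gives [-7, 7, -9].

[-7, 7, -9]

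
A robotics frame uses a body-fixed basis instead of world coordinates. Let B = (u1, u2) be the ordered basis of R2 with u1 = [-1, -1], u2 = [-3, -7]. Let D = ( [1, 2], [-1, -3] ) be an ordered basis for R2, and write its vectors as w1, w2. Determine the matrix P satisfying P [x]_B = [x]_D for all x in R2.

[[-2, -2], [-1, 1]]

Take x = uj: its B-coordinates are the j-th standard unit vector, so P e_j — column j of P — equals [uj]_D.
u1 = -2w1 - w2, giving column 1 = [-2, -1]; repeating for each j gives P = [[-2, -2], [-1, 1]].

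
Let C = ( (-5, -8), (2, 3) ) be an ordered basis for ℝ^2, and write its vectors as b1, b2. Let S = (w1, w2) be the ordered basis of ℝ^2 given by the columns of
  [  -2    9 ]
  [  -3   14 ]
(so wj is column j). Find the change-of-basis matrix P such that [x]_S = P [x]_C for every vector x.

Let M have columns bj and N have columns wj. Then for every x, N [x]_S = x = M [x]_C, so P = N^(-1) M.
Since det N = -1, N^(-1) has integer entries; multiplying gives P = [[-2, -1], [-1, 0]].

[[-2, -1], [-1, 0]]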